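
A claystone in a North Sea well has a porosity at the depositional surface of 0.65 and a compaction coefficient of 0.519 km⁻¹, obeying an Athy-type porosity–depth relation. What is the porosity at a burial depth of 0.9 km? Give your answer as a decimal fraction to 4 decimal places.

φ = φ₀·exp(−k·z) = 0.65 × exp(−0.519 × 0.9) = 0.65 × exp(−0.4671)
  = 0.65 × 0.6268 = 0.4074

0.4074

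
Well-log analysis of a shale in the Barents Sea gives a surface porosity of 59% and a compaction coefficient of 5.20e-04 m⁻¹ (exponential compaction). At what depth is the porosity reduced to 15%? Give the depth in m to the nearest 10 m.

2630 m

Working in km (1 km = 1000 m; k in km⁻¹ = k in m⁻¹ × 1000):
Invert Athy's law: d = ln(n₀/n) / k
d = ln(0.59/0.15) / 0.52 = ln(3.933) / 0.52 = 1.3695 / 0.52 = 2.634 km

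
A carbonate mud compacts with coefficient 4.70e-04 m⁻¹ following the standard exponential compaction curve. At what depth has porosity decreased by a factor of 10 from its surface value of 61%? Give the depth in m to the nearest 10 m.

Working in km (1 km = 1000 m; c in km⁻¹ = c in m⁻¹ × 1000):
φ/φ₀ = 1/10 ⇒ exp(−c·d) = 1/10 ⇒ d = ln(10) / c
d = 2.3026 / 0.47 = 4.899 km

4900 m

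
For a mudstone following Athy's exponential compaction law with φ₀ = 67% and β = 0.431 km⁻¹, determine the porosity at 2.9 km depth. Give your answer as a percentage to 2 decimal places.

φ = φ₀·exp(−β·Z) = 0.67 × exp(−0.431 × 2.9) = 0.67 × exp(−1.25)
  = 0.67 × 0.2865 = 0.1920

19.20%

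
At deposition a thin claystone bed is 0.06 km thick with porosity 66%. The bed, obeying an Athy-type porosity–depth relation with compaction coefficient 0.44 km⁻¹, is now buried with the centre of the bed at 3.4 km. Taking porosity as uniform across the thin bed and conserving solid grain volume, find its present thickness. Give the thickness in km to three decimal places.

0.024 km

Porosity at 3.4 km: φ = 0.66·exp(−0.44×3.4) = 0.1479
Solid-volume conservation: h(1−φ) = h₀(1−φ₀) ⇒ h = h₀·(1−φ₀)/(1−φ)
h = 0.06 × (1 − 0.66)/(1 − 0.1479) = 0.06 × 0.3990 = 0.0239 km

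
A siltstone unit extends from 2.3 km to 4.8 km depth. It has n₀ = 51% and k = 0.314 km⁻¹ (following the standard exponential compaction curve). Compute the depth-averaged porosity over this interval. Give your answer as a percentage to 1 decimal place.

17.2%

⟨n⟩ = (1/(z₂−z₁)) ∫ n₀ e^(−kz) dz = n₀·(e^(−k·z₁) − e^(−k·z₂)) / (k·(z₂−z₁))
e^(−0.314×2.3) = 0.4857; e^(−0.314×4.8) = 0.2215
⟨n⟩ = 0.51 × (0.4857 − 0.2215) / (0.314 × 2.5) = 0.51 × 0.3365 = 0.1716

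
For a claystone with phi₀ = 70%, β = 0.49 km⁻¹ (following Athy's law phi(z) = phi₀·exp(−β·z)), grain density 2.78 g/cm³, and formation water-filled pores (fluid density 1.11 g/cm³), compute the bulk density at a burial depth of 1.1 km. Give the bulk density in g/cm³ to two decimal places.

Porosity at depth: phi = 0.7·exp(−0.49×1.1) = 0.7×0.5833 = 0.4083
Bulk density: ρ_b = (1−phi)ρ_g + phi·ρ_f = 0.5917×2.78 + 0.4083×1.11
       = 1.645 + 0.453 = 2.098 g/cm³

2.10 g/cm³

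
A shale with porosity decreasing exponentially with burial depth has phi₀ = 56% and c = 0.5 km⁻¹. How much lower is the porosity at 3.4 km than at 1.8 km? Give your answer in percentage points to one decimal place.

12.5 percentage points

phi(1.8) = 0.56·e^(−0.5×1.8) = 0.2277
phi(3.4) = 0.56·e^(−0.5×3.4) = 0.1023
Δphi = 0.2277 − 0.1023 = 0.1254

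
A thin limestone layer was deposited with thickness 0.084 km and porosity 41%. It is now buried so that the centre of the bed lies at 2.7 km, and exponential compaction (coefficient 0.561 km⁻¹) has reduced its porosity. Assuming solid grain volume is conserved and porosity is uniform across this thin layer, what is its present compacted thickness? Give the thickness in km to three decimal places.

Porosity at 2.7 km: phi = 0.41·exp(−0.561×2.7) = 0.0901
Solid-volume conservation: h(1−phi) = h₀(1−phi₀) ⇒ h = h₀·(1−phi₀)/(1−phi)
h = 0.084 × (1 − 0.41)/(1 − 0.0901) = 0.084 × 0.6485 = 0.0545 km

0.054 km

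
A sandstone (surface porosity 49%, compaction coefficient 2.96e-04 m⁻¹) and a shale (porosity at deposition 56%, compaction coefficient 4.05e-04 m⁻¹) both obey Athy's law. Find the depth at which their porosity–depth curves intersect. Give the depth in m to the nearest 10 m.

1230 m

Working in km (1 km = 1000 m; β in km⁻¹ = β in m⁻¹ × 1000):
Set n₀ₐ e^(−βₐd) = n₀ᵦ e^(−βᵦd) ⇒ ln(n₀ₐ/n₀ᵦ) = (βₐ − βᵦ)·d
d = ln(0.49/0.56) / (0.296 − 0.405) = -0.1335 / -0.109 = 1.225 km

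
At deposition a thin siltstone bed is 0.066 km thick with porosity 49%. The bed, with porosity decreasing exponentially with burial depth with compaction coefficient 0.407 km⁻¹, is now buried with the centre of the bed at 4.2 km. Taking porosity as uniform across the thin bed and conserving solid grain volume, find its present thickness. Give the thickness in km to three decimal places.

Porosity at 4.2 km: n = 0.49·exp(−0.407×4.2) = 0.0887
Solid-volume conservation: h(1−n) = h₀(1−n₀) ⇒ h = h₀·(1−n₀)/(1−n)
h = 0.066 × (1 − 0.49)/(1 − 0.0887) = 0.066 × 0.5596 = 0.0369 km

0.037 km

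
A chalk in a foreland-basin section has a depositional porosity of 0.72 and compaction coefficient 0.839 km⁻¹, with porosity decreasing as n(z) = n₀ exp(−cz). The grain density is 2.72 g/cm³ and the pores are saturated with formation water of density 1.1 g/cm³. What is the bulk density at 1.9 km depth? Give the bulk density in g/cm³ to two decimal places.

2.48 g/cm³

Porosity at depth: n = 0.72·exp(−0.839×1.9) = 0.72×0.2031 = 0.1462
Bulk density: ρ_b = (1−n)ρ_g + n·ρ_f = 0.8538×2.72 + 0.1462×1.1
       = 2.322 + 0.161 = 2.483 g/cm³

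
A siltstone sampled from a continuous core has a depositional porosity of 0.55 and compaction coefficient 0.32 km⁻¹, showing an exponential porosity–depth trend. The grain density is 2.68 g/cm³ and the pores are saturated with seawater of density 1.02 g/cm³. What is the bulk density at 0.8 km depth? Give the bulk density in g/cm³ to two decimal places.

1.97 g/cm³

Porosity at depth: n = 0.55·exp(−0.32×0.8) = 0.55×0.7741 = 0.4258
Bulk density: ρ_b = (1−n)ρ_g + n·ρ_f = 0.5742×2.68 + 0.4258×1.02
       = 1.539 + 0.434 = 1.973 g/cm³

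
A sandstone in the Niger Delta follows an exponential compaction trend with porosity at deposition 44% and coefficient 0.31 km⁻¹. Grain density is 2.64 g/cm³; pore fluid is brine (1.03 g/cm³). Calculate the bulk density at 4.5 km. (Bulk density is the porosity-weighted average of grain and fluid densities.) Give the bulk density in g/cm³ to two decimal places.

2.46 g/cm³

Porosity at depth: φ = 0.44·exp(−0.31×4.5) = 0.44×0.2478 = 0.1090
Bulk density: ρ_b = (1−φ)ρ_g + φ·ρ_f = 0.8910×2.64 + 0.1090×1.03
       = 2.352 + 0.112 = 2.464 g/cm³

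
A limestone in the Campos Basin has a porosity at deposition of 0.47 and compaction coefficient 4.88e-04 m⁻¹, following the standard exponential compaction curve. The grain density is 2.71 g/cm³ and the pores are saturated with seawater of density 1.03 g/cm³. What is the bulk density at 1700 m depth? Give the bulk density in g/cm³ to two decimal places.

2.37 g/cm³

Working in km (1 km = 1000 m; k in km⁻¹ = k in m⁻¹ × 1000):
Porosity at depth: phi = 0.47·exp(−0.488×1.7) = 0.47×0.4362 = 0.2050
Bulk density: ρ_b = (1−phi)ρ_g + phi·ρ_f = 0.7950×2.71 + 0.2050×1.03
       = 2.154 + 0.211 = 2.366 g/cm³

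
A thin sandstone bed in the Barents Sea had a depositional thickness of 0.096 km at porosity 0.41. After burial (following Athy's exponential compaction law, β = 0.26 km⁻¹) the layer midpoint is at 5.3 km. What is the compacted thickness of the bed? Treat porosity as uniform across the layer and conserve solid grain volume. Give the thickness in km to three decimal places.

Porosity at 5.3 km: phi = 0.41·exp(−0.26×5.3) = 0.1034
Solid-volume conservation: h(1−phi) = h₀(1−phi₀) ⇒ h = h₀·(1−phi₀)/(1−phi)
h = 0.096 × (1 − 0.41)/(1 − 0.1034) = 0.096 × 0.6580 = 0.0632 km

0.063 km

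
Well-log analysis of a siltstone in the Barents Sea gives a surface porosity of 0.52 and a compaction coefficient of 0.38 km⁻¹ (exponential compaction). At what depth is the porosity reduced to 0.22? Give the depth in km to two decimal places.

2.26 km

Invert Athy's law: z = ln(n₀/n) / c
z = ln(0.52/0.22) / 0.38 = ln(2.364) / 0.38 = 0.8602 / 0.38 = 2.264 km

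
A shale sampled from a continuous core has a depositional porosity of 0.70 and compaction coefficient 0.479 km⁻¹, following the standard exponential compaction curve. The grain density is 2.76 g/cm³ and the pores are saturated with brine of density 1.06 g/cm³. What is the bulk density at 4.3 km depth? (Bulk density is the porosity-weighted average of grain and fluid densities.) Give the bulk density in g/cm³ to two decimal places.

2.61 g/cm³

Porosity at depth: phi = 0.7·exp(−0.479×4.3) = 0.7×0.1275 = 0.0892
Bulk density: ρ_b = (1−phi)ρ_g + phi·ρ_f = 0.9108×2.76 + 0.0892×1.06
       = 2.514 + 0.095 = 2.608 g/cm³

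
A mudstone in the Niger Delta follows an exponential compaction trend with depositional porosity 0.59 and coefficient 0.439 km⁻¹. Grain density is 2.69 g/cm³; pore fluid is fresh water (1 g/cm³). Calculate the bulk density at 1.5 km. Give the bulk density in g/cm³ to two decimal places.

Porosity at depth: φ = 0.59·exp(−0.439×1.5) = 0.59×0.5176 = 0.3054
Bulk density: ρ_b = (1−φ)ρ_g + φ·ρ_f = 0.6946×2.69 + 0.3054×1
       = 1.868 + 0.305 = 2.174 g/cm³

2.17 g/cm³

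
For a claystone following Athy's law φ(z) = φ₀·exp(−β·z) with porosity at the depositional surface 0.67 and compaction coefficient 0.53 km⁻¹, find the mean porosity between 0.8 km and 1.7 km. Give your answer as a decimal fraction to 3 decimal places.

0.349

⟨φ⟩ = (1/(z₂−z₁)) ∫ φ₀ e^(−βz) dz = φ₀·(e^(−β·z₁) − e^(−β·z₂)) / (β·(z₂−z₁))
e^(−0.53×0.8) = 0.6544; e^(−0.53×1.7) = 0.4062
⟨φ⟩ = 0.67 × (0.6544 − 0.4062) / (0.53 × 0.9) = 0.67 × 0.5205 = 0.3487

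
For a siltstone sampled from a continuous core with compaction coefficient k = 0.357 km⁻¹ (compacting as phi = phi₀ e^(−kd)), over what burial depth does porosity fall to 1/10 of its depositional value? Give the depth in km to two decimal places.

6.45 km

phi/phi₀ = 1/10 ⇒ exp(−k·d) = 1/10 ⇒ d = ln(10) / k
d = 2.3026 / 0.357 = 6.450 km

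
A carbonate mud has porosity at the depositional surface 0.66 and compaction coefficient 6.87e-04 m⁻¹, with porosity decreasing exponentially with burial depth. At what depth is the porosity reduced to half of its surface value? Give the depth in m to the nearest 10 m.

1010 m

Working in km (1 km = 1000 m; c in km⁻¹ = c in m⁻¹ × 1000):
phi/phi₀ = 1/2 ⇒ exp(−c·d) = 1/2 ⇒ d = ln(2) / c
d = 0.6931 / 0.687 = 1.009 km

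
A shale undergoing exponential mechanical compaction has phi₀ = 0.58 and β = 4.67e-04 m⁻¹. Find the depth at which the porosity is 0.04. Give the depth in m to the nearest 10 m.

5730 m

Working in km (1 km = 1000 m; β in km⁻¹ = β in m⁻¹ × 1000):
Invert Athy's law: z = ln(phi₀/phi) / β
z = ln(0.58/0.04) / 0.467 = ln(14.5) / 0.467 = 2.6741 / 0.467 = 5.726 km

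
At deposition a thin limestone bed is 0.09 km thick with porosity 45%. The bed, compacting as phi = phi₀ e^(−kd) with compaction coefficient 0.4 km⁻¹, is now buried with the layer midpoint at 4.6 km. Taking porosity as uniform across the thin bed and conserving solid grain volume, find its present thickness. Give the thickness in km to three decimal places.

0.053 km

Porosity at 4.6 km: phi = 0.45·exp(−0.4×4.6) = 0.0715
Solid-volume conservation: h(1−phi) = h₀(1−phi₀) ⇒ h = h₀·(1−phi₀)/(1−phi)
h = 0.09 × (1 − 0.45)/(1 − 0.0715) = 0.09 × 0.5923 = 0.0533 km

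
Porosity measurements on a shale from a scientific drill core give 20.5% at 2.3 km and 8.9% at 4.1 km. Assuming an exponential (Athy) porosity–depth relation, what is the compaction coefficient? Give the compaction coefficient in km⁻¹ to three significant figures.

0.464 km⁻¹

Athy: phi(Z) = phi₀ e^(−βZ) ⇒ phi₁/phi₂ = e^{β(Z₂−Z₁)} ⇒ β = ln(phi₁/phi₂)/(Z₂−Z₁)
β = ln(0.205/0.089) / (4.1 − 2.3) = ln(2.303) / 1.8 = 0.8344 / 1.8 = 0.4635 km⁻¹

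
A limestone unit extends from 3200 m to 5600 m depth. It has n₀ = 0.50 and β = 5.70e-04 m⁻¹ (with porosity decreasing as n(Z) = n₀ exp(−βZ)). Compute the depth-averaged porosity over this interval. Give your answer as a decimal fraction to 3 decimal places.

Working in km (1 km = 1000 m; β in km⁻¹ = β in m⁻¹ × 1000):
⟨n⟩ = (1/(Z₂−Z₁)) ∫ n₀ e^(−βZ) dZ = n₀·(e^(−β·Z₁) − e^(−β·Z₂)) / (β·(Z₂−Z₁))
e^(−0.57×3.2) = 0.1614; e^(−0.57×5.6) = 0.0411
⟨n⟩ = 0.5 × (0.1614 − 0.0411) / (0.57 × 2.4) = 0.5 × 0.0879 = 0.0440

0.044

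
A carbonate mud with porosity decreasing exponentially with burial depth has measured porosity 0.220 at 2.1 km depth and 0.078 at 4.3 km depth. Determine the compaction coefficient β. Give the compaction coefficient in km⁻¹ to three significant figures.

Athy: n(d) = n₀ e^(−βd) ⇒ n₁/n₂ = e^{β(d₂−d₁)} ⇒ β = ln(n₁/n₂)/(d₂−d₁)
β = ln(0.22/0.078) / (4.3 − 2.1) = ln(2.821) / 2.2 = 1.0369 / 2.2 = 0.4713 km⁻¹

0.471 km⁻¹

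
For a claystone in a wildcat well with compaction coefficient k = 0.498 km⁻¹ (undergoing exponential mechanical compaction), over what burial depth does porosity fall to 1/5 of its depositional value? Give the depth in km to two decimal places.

phi/phi₀ = 1/5 ⇒ exp(−k·Z) = 1/5 ⇒ Z = ln(5) / k
Z = 1.6094 / 0.498 = 3.232 km

3.23 km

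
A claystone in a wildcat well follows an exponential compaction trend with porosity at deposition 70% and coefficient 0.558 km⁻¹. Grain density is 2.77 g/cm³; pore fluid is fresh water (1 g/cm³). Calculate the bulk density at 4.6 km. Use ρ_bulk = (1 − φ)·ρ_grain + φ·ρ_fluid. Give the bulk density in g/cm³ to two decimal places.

Porosity at depth: phi = 0.7·exp(−0.558×4.6) = 0.7×0.0768 = 0.0537
Bulk density: ρ_b = (1−phi)ρ_g + phi·ρ_f = 0.9463×2.77 + 0.0537×1
       = 2.621 + 0.054 = 2.675 g/cm³

2.67 g/cm³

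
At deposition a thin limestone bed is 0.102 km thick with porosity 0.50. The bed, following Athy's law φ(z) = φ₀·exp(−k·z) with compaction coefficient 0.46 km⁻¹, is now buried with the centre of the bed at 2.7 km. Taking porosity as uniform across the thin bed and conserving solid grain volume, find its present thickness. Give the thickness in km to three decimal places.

Porosity at 2.7 km: φ = 0.5·exp(−0.46×2.7) = 0.1444
Solid-volume conservation: h(1−φ) = h₀(1−φ₀) ⇒ h = h₀·(1−φ₀)/(1−φ)
h = 0.102 × (1 − 0.5)/(1 − 0.1444) = 0.102 × 0.5844 = 0.0596 km

0.060 km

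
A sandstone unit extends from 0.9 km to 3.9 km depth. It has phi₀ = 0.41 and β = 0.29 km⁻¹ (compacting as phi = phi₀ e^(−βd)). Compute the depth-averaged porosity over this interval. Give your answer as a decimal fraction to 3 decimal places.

⟨phi⟩ = (1/(d₂−d₁)) ∫ phi₀ e^(−βd) dd = phi₀·(e^(−β·d₁) − e^(−β·d₂)) / (β·(d₂−d₁))
e^(−0.29×0.9) = 0.7703; e^(−0.29×3.9) = 0.3227
⟨phi⟩ = 0.41 × (0.7703 − 0.3227) / (0.29 × 3) = 0.41 × 0.5144 = 0.2109

0.211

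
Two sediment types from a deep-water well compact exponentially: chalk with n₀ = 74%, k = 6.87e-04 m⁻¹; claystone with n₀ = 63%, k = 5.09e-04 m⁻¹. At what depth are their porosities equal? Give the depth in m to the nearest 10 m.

900 m

Working in km (1 km = 1000 m; k in km⁻¹ = k in m⁻¹ × 1000):
Set n₀ₐ e^(−kₐd) = n₀ᵦ e^(−kᵦd) ⇒ ln(n₀ₐ/n₀ᵦ) = (kₐ − kᵦ)·d
d = ln(0.74/0.63) / (0.687 − 0.509) = 0.1609 / 0.178 = 0.904 km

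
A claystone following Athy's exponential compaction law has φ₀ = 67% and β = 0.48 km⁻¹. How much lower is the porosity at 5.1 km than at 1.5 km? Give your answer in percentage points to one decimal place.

φ(1.5) = 0.67·e^(−0.48×1.5) = 0.3261
φ(5.1) = 0.67·e^(−0.48×5.1) = 0.0579
Δφ = 0.3261 − 0.0579 = 0.2682

26.8 percentage points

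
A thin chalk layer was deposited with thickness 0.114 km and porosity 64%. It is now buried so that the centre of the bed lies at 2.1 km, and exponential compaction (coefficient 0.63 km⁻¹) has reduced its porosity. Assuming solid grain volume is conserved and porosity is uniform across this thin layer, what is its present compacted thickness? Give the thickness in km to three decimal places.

0.049 km

Porosity at 2.1 km: phi = 0.64·exp(−0.63×2.1) = 0.1705
Solid-volume conservation: h(1−phi) = h₀(1−phi₀) ⇒ h = h₀·(1−phi₀)/(1−phi)
h = 0.114 × (1 − 0.64)/(1 − 0.1705) = 0.114 × 0.4340 = 0.0495 km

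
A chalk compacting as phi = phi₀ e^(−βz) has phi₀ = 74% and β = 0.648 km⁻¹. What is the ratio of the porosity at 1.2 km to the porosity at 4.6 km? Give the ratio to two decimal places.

9.05

phi(z₁)/phi(z₂) = e^(−β·z₁)/e^(−β·z₂) = e^{β(z₂−z₁)}
= exp(0.648 × 3.4) = exp(2.203) = 9.0539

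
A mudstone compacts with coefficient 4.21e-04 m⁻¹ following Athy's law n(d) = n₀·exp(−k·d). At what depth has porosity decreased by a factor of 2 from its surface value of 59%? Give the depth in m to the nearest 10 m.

1650 m

Working in km (1 km = 1000 m; k in km⁻¹ = k in m⁻¹ × 1000):
n/n₀ = 1/2 ⇒ exp(−k·d) = 1/2 ⇒ d = ln(2) / k
d = 0.6931 / 0.421 = 1.646 km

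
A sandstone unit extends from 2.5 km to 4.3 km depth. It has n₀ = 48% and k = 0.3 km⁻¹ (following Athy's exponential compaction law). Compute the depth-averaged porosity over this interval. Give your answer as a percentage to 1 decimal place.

17.5%

⟨n⟩ = (1/(z₂−z₁)) ∫ n₀ e^(−kz) dz = n₀·(e^(−k·z₁) − e^(−k·z₂)) / (k·(z₂−z₁))
e^(−0.3×2.5) = 0.4724; e^(−0.3×4.3) = 0.2753
⟨n⟩ = 0.48 × (0.4724 − 0.2753) / (0.3 × 1.8) = 0.48 × 0.3650 = 0.1752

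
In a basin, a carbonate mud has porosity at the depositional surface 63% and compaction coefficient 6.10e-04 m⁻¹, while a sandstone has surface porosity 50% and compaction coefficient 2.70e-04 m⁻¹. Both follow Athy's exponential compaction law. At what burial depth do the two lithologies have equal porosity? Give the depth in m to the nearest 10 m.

Working in km (1 km = 1000 m; k in km⁻¹ = k in m⁻¹ × 1000):
Set n₀ₐ e^(−kₐd) = n₀ᵦ e^(−kᵦd) ⇒ ln(n₀ₐ/n₀ᵦ) = (kₐ − kᵦ)·d
d = ln(0.63/0.5) / (0.61 − 0.27) = 0.2311 / 0.34 = 0.680 km

680 m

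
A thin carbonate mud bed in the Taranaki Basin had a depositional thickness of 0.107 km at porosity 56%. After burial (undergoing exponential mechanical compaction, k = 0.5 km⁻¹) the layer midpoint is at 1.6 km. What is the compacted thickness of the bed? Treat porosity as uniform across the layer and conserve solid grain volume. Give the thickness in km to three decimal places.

0.063 km

Porosity at 1.6 km: n = 0.56·exp(−0.5×1.6) = 0.2516
Solid-volume conservation: h(1−n) = h₀(1−n₀) ⇒ h = h₀·(1−n₀)/(1−n)
h = 0.107 × (1 − 0.56)/(1 − 0.2516) = 0.107 × 0.5879 = 0.0629 km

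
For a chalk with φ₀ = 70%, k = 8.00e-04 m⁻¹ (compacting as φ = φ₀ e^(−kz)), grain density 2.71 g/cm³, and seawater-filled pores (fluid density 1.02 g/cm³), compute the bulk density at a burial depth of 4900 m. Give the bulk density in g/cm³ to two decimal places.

2.69 g/cm³

Working in km (1 km = 1000 m; k in km⁻¹ = k in m⁻¹ × 1000):
Porosity at depth: φ = 0.7·exp(−0.8×4.9) = 0.7×0.0198 = 0.0139
Bulk density: ρ_b = (1−φ)ρ_g + φ·ρ_f = 0.9861×2.71 + 0.0139×1.02
       = 2.672 + 0.014 = 2.687 g/cm³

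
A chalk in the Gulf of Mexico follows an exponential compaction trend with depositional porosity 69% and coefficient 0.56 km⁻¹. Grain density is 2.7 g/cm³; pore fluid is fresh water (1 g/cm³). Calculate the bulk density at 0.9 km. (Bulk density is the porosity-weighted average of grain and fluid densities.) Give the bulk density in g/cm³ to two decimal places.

1.99 g/cm³

Porosity at depth: n = 0.69·exp(−0.56×0.9) = 0.69×0.6041 = 0.4168
Bulk density: ρ_b = (1−n)ρ_g + n·ρ_f = 0.5832×2.7 + 0.4168×1
       = 1.575 + 0.417 = 1.991 g/cm³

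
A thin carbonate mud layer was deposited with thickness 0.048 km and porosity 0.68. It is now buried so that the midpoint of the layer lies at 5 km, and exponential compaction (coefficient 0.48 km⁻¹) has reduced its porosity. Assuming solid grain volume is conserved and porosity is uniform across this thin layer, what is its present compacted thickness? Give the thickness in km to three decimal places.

Porosity at 5 km: phi = 0.68·exp(−0.48×5) = 0.0617
Solid-volume conservation: h(1−phi) = h₀(1−phi₀) ⇒ h = h₀·(1−phi₀)/(1−phi)
h = 0.048 × (1 − 0.68)/(1 − 0.0617) = 0.048 × 0.3410 = 0.0164 km

0.016 km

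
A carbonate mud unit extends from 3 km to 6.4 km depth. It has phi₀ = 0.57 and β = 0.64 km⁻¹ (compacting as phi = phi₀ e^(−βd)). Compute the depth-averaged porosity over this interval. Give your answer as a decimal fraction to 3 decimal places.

⟨phi⟩ = (1/(d₂−d₁)) ∫ phi₀ e^(−βd) dd = phi₀·(e^(−β·d₁) − e^(−β·d₂)) / (β·(d₂−d₁))
e^(−0.64×3) = 0.1466; e^(−0.64×6.4) = 0.0166
⟨phi⟩ = 0.57 × (0.1466 − 0.0166) / (0.64 × 3.4) = 0.57 × 0.0597 = 0.0340

0.034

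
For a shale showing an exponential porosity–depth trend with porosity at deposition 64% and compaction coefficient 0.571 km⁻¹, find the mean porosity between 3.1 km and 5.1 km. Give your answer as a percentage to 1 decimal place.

⟨phi⟩ = (1/(d₂−d₁)) ∫ phi₀ e^(−βd) dd = phi₀·(e^(−β·d₁) − e^(−β·d₂)) / (β·(d₂−d₁))
e^(−0.571×3.1) = 0.1703; e^(−0.571×5.1) = 0.0544
⟨phi⟩ = 0.64 × (0.1703 − 0.0544) / (0.571 × 2) = 0.64 × 0.1015 = 0.0650

6.5%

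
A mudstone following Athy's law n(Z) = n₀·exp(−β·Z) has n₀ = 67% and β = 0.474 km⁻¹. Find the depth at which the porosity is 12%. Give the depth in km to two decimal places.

3.63 km

Invert Athy's law: Z = ln(n₀/n) / β
Z = ln(0.67/0.12) / 0.474 = ln(5.583) / 0.474 = 1.7198 / 0.474 = 3.628 km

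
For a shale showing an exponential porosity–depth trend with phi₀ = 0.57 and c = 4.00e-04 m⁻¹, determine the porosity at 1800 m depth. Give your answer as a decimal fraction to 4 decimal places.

0.2774

Working in km (1 km = 1000 m; c in km⁻¹ = c in m⁻¹ × 1000):
phi = phi₀·exp(−c·d) = 0.57 × exp(−0.4 × 1.8) = 0.57 × exp(−0.72)
  = 0.57 × 0.4868 = 0.2774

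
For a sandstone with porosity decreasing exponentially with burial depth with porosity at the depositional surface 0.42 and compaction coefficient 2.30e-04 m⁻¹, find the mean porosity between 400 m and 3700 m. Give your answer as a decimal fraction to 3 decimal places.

Working in km (1 km = 1000 m; c in km⁻¹ = c in m⁻¹ × 1000):
⟨φ⟩ = (1/(d₂−d₁)) ∫ φ₀ e^(−cd) dd = φ₀·(e^(−c·d₁) − e^(−c·d₂)) / (c·(d₂−d₁))
e^(−0.23×0.4) = 0.9121; e^(−0.23×3.7) = 0.4270
⟨φ⟩ = 0.42 × (0.9121 − 0.4270) / (0.23 × 3.3) = 0.42 × 0.6392 = 0.2684

0.268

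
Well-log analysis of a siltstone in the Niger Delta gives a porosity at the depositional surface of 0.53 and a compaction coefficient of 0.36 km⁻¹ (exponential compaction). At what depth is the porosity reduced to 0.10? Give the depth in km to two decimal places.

4.63 km

Invert Athy's law: z = ln(phi₀/phi) / β
z = ln(0.53/0.1) / 0.36 = ln(5.3) / 0.36 = 1.6677 / 0.36 = 4.633 km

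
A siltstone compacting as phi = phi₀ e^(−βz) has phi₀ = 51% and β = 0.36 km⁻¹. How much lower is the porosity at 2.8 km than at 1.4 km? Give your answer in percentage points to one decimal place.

12.2 percentage points

phi(1.4) = 0.51·e^(−0.36×1.4) = 0.3081
phi(2.8) = 0.51·e^(−0.36×2.8) = 0.1861
Δphi = 0.3081 − 0.1861 = 0.1220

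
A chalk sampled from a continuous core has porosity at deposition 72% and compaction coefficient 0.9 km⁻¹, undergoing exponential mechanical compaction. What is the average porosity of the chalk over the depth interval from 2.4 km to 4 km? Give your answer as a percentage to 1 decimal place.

⟨φ⟩ = (1/(Z₂−Z₁)) ∫ φ₀ e^(−βZ) dZ = φ₀·(e^(−β·Z₁) − e^(−β·Z₂)) / (β·(Z₂−Z₁))
e^(−0.9×2.4) = 0.1153; e^(−0.9×4) = 0.0273
⟨φ⟩ = 0.72 × (0.1153 − 0.0273) / (0.9 × 1.6) = 0.72 × 0.0611 = 0.0440

4.4%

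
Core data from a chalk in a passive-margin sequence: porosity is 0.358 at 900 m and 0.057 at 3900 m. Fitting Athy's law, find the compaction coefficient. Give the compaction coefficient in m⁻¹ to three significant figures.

Working in km (1 km = 1000 m; β in km⁻¹ = β in m⁻¹ × 1000):
Athy: φ(d) = φ₀ e^(−βd) ⇒ φ₁/φ₂ = e^{β(d₂−d₁)} ⇒ β = ln(φ₁/φ₂)/(d₂−d₁)
β = ln(0.358/0.057) / (3.9 − 0.9) = ln(6.281) / 3 = 1.8375 / 3 = 0.6125 km⁻¹

0.000612 m⁻¹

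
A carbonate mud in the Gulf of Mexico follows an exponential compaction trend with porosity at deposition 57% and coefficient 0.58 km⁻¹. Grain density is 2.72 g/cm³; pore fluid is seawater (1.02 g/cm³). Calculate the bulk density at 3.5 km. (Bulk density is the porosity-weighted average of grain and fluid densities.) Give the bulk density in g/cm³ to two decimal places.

Porosity at depth: n = 0.57·exp(−0.58×3.5) = 0.57×0.1313 = 0.0749
Bulk density: ρ_b = (1−n)ρ_g + n·ρ_f = 0.9251×2.72 + 0.0749×1.02
       = 2.516 + 0.076 = 2.593 g/cm³

2.59 g/cm³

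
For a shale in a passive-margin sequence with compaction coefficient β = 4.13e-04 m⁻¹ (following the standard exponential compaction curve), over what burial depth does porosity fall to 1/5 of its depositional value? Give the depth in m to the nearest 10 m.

Working in km (1 km = 1000 m; β in km⁻¹ = β in m⁻¹ × 1000):
phi/phi₀ = 1/5 ⇒ exp(−β·d) = 1/5 ⇒ d = ln(5) / β
d = 1.6094 / 0.413 = 3.897 km

3900 m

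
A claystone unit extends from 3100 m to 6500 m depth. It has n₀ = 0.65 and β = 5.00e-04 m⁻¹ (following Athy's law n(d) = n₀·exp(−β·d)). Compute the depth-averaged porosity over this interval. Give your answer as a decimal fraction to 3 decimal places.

Working in km (1 km = 1000 m; β in km⁻¹ = β in m⁻¹ × 1000):
⟨n⟩ = (1/(d₂−d₁)) ∫ n₀ e^(−βd) dd = n₀·(e^(−β·d₁) − e^(−β·d₂)) / (β·(d₂−d₁))
e^(−0.5×3.1) = 0.2122; e^(−0.5×6.5) = 0.0388
⟨n⟩ = 0.65 × (0.2122 − 0.0388) / (0.5 × 3.4) = 0.65 × 0.1020 = 0.0663

0.066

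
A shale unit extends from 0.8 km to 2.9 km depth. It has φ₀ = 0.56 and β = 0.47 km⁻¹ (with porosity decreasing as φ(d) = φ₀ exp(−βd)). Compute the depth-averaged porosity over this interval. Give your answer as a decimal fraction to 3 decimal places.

0.244

⟨φ⟩ = (1/(d₂−d₁)) ∫ φ₀ e^(−βd) dd = φ₀·(e^(−β·d₁) − e^(−β·d₂)) / (β·(d₂−d₁))
e^(−0.47×0.8) = 0.6866; e^(−0.47×2.9) = 0.2559
⟨φ⟩ = 0.56 × (0.6866 − 0.2559) / (0.47 × 2.1) = 0.56 × 0.4364 = 0.2444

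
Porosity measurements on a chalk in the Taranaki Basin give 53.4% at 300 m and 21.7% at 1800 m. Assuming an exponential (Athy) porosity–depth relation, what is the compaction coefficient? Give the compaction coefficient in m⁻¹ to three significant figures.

Working in km (1 km = 1000 m; k in km⁻¹ = k in m⁻¹ × 1000):
Athy: φ(z) = φ₀ e^(−kz) ⇒ φ₁/φ₂ = e^{k(z₂−z₁)} ⇒ k = ln(φ₁/φ₂)/(z₂−z₁)
k = ln(0.534/0.217) / (1.8 − 0.3) = ln(2.461) / 1.5 = 0.9005 / 1.5 = 0.6003 km⁻¹

0.000600 m⁻¹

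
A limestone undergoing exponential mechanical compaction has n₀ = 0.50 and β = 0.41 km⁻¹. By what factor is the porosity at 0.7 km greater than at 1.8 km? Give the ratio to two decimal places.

1.57

n(Z₁)/n(Z₂) = e^(−β·Z₁)/e^(−β·Z₂) = e^{β(Z₂−Z₁)}
= exp(0.41 × 1.1) = exp(0.451) = 1.5699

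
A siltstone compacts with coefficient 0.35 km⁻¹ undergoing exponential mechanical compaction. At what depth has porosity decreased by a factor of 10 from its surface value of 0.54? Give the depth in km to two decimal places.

6.58 km

φ/φ₀ = 1/10 ⇒ exp(−c·d) = 1/10 ⇒ d = ln(10) / c
d = 2.3026 / 0.35 = 6.579 km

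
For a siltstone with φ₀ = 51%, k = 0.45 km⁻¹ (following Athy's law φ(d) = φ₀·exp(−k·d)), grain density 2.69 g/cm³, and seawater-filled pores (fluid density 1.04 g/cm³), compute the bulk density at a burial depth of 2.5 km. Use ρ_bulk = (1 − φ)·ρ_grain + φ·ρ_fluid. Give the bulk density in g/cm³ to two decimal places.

Porosity at depth: φ = 0.51·exp(−0.45×2.5) = 0.51×0.3247 = 0.1656
Bulk density: ρ_b = (1−φ)ρ_g + φ·ρ_f = 0.8344×2.69 + 0.1656×1.04
       = 2.245 + 0.172 = 2.417 g/cm³

2.42 g/cm³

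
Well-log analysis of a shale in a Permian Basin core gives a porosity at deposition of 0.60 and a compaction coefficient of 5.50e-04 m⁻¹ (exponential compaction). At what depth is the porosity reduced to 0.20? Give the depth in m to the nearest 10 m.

2000 m

Working in km (1 km = 1000 m; k in km⁻¹ = k in m⁻¹ × 1000):
Invert Athy's law: d = ln(φ₀/φ) / k
d = ln(0.6/0.2) / 0.55 = ln(3) / 0.55 = 1.0986 / 0.55 = 1.997 km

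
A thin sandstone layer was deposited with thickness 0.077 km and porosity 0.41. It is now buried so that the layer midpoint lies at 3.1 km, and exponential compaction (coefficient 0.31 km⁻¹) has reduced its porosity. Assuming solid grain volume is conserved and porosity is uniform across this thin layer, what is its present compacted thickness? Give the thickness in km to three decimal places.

Porosity at 3.1 km: n = 0.41·exp(−0.31×3.1) = 0.1568
Solid-volume conservation: h(1−n) = h₀(1−n₀) ⇒ h = h₀·(1−n₀)/(1−n)
h = 0.077 × (1 − 0.41)/(1 − 0.1568) = 0.077 × 0.6997 = 0.0539 km

0.054 km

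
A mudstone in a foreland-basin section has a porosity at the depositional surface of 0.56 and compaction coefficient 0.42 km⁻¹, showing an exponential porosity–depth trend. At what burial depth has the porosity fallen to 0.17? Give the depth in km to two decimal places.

2.84 km

Invert Athy's law: d = ln(phi₀/phi) / β
d = ln(0.56/0.17) / 0.42 = ln(3.294) / 0.42 = 1.1921 / 0.42 = 2.838 km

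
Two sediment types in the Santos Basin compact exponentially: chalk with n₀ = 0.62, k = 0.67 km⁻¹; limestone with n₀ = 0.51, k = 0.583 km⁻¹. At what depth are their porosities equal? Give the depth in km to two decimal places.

2.24 km

Set n₀ₐ e^(−kₐd) = n₀ᵦ e^(−kᵦd) ⇒ ln(n₀ₐ/n₀ᵦ) = (kₐ − kᵦ)·d
d = ln(0.62/0.51) / (0.67 − 0.583) = 0.1953 / 0.087 = 2.245 km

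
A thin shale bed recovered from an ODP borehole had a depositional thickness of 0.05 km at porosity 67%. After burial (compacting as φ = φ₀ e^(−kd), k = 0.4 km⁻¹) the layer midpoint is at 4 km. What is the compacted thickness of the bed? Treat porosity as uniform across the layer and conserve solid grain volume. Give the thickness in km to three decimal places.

0.019 km

Porosity at 4 km: φ = 0.67·exp(−0.4×4) = 0.1353
Solid-volume conservation: h(1−φ) = h₀(1−φ₀) ⇒ h = h₀·(1−φ₀)/(1−φ)
h = 0.05 × (1 − 0.67)/(1 − 0.1353) = 0.05 × 0.3816 = 0.0191 km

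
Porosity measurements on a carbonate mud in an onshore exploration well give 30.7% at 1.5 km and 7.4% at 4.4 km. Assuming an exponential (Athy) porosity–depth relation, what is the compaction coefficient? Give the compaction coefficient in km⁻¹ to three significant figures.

0.491 km⁻¹

Athy: n(d) = n₀ e^(−kd) ⇒ n₁/n₂ = e^{k(d₂−d₁)} ⇒ k = ln(n₁/n₂)/(d₂−d₁)
k = ln(0.307/0.074) / (4.4 − 1.5) = ln(4.149) / 2.9 = 1.4228 / 2.9 = 0.4906 km⁻¹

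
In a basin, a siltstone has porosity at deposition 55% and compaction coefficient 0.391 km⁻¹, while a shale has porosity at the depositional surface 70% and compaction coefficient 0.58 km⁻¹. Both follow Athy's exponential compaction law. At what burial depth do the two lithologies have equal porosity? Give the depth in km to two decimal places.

Set n₀ₐ e^(−βₐd) = n₀ᵦ e^(−βᵦd) ⇒ ln(n₀ₐ/n₀ᵦ) = (βₐ − βᵦ)·d
d = ln(0.55/0.7) / (0.391 − 0.58) = -0.2412 / -0.189 = 1.276 km

1.28 km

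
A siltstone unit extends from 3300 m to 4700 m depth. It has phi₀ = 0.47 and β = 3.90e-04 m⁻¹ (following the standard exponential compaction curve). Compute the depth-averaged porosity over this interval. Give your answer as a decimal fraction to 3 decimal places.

0.100

Working in km (1 km = 1000 m; β in km⁻¹ = β in m⁻¹ × 1000):
⟨phi⟩ = (1/(z₂−z₁)) ∫ phi₀ e^(−βz) dz = phi₀·(e^(−β·z₁) − e^(−β·z₂)) / (β·(z₂−z₁))
e^(−0.39×3.3) = 0.2761; e^(−0.39×4.7) = 0.1599
⟨phi⟩ = 0.47 × (0.2761 − 0.1599) / (0.39 × 1.4) = 0.47 × 0.2128 = 0.1000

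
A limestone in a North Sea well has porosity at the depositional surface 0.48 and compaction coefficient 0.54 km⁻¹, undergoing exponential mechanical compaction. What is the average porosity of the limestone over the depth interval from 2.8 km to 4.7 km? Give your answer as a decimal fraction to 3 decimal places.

0.066

⟨n⟩ = (1/(z₂−z₁)) ∫ n₀ e^(−βz) dz = n₀·(e^(−β·z₁) − e^(−β·z₂)) / (β·(z₂−z₁))
e^(−0.54×2.8) = 0.2205; e^(−0.54×4.7) = 0.0790
⟨n⟩ = 0.48 × (0.2205 − 0.0790) / (0.54 × 1.9) = 0.48 × 0.1379 = 0.0662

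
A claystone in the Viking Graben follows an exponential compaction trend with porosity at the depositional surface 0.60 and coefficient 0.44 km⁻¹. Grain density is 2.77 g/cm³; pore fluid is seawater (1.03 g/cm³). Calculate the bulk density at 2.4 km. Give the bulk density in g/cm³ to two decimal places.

Porosity at depth: n = 0.6·exp(−0.44×2.4) = 0.6×0.3478 = 0.2087
Bulk density: ρ_b = (1−n)ρ_g + n·ρ_f = 0.7913×2.77 + 0.2087×1.03
       = 2.192 + 0.215 = 2.407 g/cm³

2.41 g/cm³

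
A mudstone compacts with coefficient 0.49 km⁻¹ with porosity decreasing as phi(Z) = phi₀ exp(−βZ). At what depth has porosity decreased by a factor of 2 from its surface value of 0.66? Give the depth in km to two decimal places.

1.41 km

phi/phi₀ = 1/2 ⇒ exp(−β·Z) = 1/2 ⇒ Z = ln(2) / β
Z = 0.6931 / 0.49 = 1.415 km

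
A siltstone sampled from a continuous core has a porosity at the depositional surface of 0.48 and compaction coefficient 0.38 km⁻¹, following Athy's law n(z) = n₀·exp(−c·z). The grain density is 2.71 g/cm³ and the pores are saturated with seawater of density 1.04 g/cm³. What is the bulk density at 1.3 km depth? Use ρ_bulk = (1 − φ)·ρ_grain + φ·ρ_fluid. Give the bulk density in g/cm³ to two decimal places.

Porosity at depth: n = 0.48·exp(−0.38×1.3) = 0.48×0.6102 = 0.2929
Bulk density: ρ_b = (1−n)ρ_g + n·ρ_f = 0.7071×2.71 + 0.2929×1.04
       = 1.916 + 0.305 = 2.221 g/cm³

2.22 g/cm³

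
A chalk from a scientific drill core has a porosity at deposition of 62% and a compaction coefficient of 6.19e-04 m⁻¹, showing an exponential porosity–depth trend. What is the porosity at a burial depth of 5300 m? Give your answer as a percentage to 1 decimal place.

Working in km (1 km = 1000 m; k in km⁻¹ = k in m⁻¹ × 1000):
φ = φ₀·exp(−k·d) = 0.62 × exp(−0.619 × 5.3) = 0.62 × exp(−3.281)
  = 0.62 × 0.0376 = 0.0233

2.3%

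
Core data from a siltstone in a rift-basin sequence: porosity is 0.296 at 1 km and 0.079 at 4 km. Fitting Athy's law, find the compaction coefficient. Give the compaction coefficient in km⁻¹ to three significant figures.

0.440 km⁻¹

Athy: n(Z) = n₀ e^(−cZ) ⇒ n₁/n₂ = e^{c(Z₂−Z₁)} ⇒ c = ln(n₁/n₂)/(Z₂−Z₁)
c = ln(0.296/0.079) / (4 − 1) = ln(3.747) / 3 = 1.3209 / 3 = 0.4403 km⁻¹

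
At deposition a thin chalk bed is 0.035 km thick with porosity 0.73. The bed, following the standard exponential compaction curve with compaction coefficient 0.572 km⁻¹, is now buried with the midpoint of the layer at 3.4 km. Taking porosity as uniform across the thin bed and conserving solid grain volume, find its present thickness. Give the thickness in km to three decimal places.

0.011 km

Porosity at 3.4 km: φ = 0.73·exp(−0.572×3.4) = 0.1044
Solid-volume conservation: h(1−φ) = h₀(1−φ₀) ⇒ h = h₀·(1−φ₀)/(1−φ)
h = 0.035 × (1 − 0.73)/(1 − 0.1044) = 0.035 × 0.3015 = 0.0106 km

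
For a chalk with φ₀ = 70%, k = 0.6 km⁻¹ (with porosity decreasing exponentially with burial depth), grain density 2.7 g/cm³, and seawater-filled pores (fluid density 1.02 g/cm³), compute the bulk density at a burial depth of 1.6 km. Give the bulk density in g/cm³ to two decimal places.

Porosity at depth: φ = 0.7·exp(−0.6×1.6) = 0.7×0.3829 = 0.2680
Bulk density: ρ_b = (1−φ)ρ_g + φ·ρ_f = 0.7320×2.7 + 0.2680×1.02
       = 1.976 + 0.273 = 2.250 g/cm³

2.25 g/cm³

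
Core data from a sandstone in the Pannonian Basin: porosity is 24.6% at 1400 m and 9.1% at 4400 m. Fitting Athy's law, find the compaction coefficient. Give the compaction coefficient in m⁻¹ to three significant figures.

0.000331 m⁻¹

Working in km (1 km = 1000 m; k in km⁻¹ = k in m⁻¹ × 1000):
Athy: phi(d) = phi₀ e^(−kd) ⇒ phi₁/phi₂ = e^{k(d₂−d₁)} ⇒ k = ln(phi₁/phi₂)/(d₂−d₁)
k = ln(0.246/0.091) / (4.4 − 1.4) = ln(2.703) / 3 = 0.9945 / 3 = 0.3315 km⁻¹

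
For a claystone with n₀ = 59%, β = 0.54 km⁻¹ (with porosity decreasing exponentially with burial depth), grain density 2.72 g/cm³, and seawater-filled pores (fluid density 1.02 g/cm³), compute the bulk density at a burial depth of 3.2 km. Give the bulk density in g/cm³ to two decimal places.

Porosity at depth: n = 0.59·exp(−0.54×3.2) = 0.59×0.1776 = 0.1048
Bulk density: ρ_b = (1−n)ρ_g + n·ρ_f = 0.8952×2.72 + 0.1048×1.02
       = 2.435 + 0.107 = 2.542 g/cm³

2.54 g/cm³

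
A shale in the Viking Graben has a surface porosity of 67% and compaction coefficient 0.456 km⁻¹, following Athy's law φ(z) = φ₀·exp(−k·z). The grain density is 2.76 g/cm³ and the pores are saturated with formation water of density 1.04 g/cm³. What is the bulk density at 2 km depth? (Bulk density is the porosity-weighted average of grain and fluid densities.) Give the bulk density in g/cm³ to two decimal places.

2.30 g/cm³

Porosity at depth: φ = 0.67·exp(−0.456×2) = 0.67×0.4017 = 0.2692
Bulk density: ρ_b = (1−φ)ρ_g + φ·ρ_f = 0.7308×2.76 + 0.2692×1.04
       = 2.017 + 0.280 = 2.297 g/cm³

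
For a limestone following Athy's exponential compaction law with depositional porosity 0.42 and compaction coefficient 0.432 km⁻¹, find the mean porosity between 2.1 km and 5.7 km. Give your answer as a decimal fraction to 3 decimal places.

0.086

⟨n⟩ = (1/(d₂−d₁)) ∫ n₀ e^(−cd) dd = n₀·(e^(−c·d₁) − e^(−c·d₂)) / (c·(d₂−d₁))
e^(−0.432×2.1) = 0.4037; e^(−0.432×5.7) = 0.0852
⟨n⟩ = 0.42 × (0.4037 − 0.0852) / (0.432 × 3.6) = 0.42 × 0.2047 = 0.0860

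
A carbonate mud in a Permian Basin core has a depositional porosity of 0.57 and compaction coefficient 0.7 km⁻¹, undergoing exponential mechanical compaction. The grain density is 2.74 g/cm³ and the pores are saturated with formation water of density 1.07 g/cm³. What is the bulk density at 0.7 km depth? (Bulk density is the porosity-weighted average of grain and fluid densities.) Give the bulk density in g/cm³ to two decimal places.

2.16 g/cm³

Porosity at depth: φ = 0.57·exp(−0.7×0.7) = 0.57×0.6126 = 0.3492
Bulk density: ρ_b = (1−φ)ρ_g + φ·ρ_f = 0.6508×2.74 + 0.3492×1.07
       = 1.783 + 0.374 = 2.157 g/cm³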